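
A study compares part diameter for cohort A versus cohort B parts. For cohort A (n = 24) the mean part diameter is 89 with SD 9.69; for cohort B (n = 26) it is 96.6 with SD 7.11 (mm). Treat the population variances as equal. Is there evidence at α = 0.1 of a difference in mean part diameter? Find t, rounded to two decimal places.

-3.18

Let group 1 = cohort A, group 2 = cohort B. H0: μ_1 = μ_2; H1: μ_1 ≠ μ_2 (two-sample pooled-variance t-test, two-sided).
s_p² = [(24−1)·9.69² + (26−1)·7.11²]/(24+26−2) = 71.3211
t = (89 − 96.6)/√[71.3211·(1/24 + 1/26)] = -3.18
df = n₁ + n₂ − 2 = 48
Two-sided p-value ≈ 0.0026
Since p ≈ 0.0026 < α = 0.1, reject H0; the data support H1.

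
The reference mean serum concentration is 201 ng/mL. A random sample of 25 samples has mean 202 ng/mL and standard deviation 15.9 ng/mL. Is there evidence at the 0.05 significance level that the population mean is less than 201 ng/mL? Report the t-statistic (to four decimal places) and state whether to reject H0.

t = 0.3145; fail to reject H0

H0: μ = 201; H1: μ < 201 (one-sample t-test, left-tailed).
t = (x̄ − μ₀)/(s/√n) = (202 − 201)/(15.9/√25) = 0.3145
df = n − 1 = 24
p-value = P(T ≤ 0.3145) ≈ 0.6221
Since p ≈ 0.6221 > α = 0.05, fail to reject H0; the data do not provide sufficient evidence against H0.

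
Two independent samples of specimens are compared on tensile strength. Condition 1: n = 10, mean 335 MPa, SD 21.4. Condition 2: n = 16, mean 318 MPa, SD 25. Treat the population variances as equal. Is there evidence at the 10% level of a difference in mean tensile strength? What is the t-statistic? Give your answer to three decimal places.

1.778

Let group 1 = condition 1, group 2 = condition 2. H0: μ_1 = μ_2; H1: μ_1 ≠ μ_2 (two-sample pooled-variance t-test, two-sided).
s_p² = [(10−1)·21.4² + (16−1)·25²]/(10+16−2) = 562.36
t = (335 − 318)/√[562.36·(1/10 + 1/16)] = 1.778
df = n₁ + n₂ − 2 = 24
Two-sided p-value ≈ 0.0880
Since p ≈ 0.0880 < α = 0.1, reject H0; the data support H1.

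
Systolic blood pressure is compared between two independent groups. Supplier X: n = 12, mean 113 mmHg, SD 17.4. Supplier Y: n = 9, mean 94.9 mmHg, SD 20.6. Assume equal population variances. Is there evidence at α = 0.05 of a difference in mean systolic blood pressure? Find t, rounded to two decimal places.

2.18

Let group 1 = supplier X, group 2 = supplier Y. H0: μ_1 = μ_2; H1: μ_1 ≠ μ_2 (two-sample pooled-variance t-test, two-sided).
s_p² = [(12−1)·17.4² + (9−1)·20.6²]/(12+9−2) = 353.96
t = (113 − 94.9)/√[353.96·(1/12 + 1/9)] = 2.18
df = n₁ + n₂ − 2 = 19
Two-sided p-value ≈ 0.042
Since p ≈ 0.042 < α = 0.05, reject H0; the evidence is statistically significant.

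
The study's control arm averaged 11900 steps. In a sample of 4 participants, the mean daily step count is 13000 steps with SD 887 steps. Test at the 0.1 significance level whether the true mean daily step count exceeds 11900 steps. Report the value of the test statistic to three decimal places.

H0: μ = 11900; H1: μ > 11900 (one-sample t-test, right-tailed).
t = (x̄ − μ₀)/(s/√n) = (13000 − 11900)/(887/√4) = 2.480
df = n − 1 = 3
p-value = P(T ≥ 2.480) ≈ 0.0446
Since p ≈ 0.0446 < α = 0.1, reject H0; the data support H1.

2.480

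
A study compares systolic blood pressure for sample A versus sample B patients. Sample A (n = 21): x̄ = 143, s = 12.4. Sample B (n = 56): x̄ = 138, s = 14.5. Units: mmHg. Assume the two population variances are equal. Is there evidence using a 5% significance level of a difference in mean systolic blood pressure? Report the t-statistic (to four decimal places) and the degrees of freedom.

Let group 1 = sample A, group 2 = sample B. H0: μ_1 = μ_2; H1: μ_1 ≠ μ_2 (two-sample pooled-variance t-test, two-sided).
s_p² = [(21−1)·12.4² + (56−1)·14.5²]/(21+56−2) = 195.186
t = (143 − 138)/√[195.186·(1/21 + 1/56)] = 1.3986
df = n₁ + n₂ − 2 = 75
Two-sided p-value ≈ 0.166
Since p ≈ 0.166 > α = 0.05, fail to reject H0; the evidence is not statistically significant.

t = 1.3986, df = 75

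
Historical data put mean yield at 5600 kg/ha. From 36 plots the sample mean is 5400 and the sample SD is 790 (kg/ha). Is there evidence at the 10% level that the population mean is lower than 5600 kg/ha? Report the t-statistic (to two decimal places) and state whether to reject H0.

H0: μ = 5600; H1: μ < 5600 (one-sample t-test, left-tailed).
t = (x̄ − μ₀)/(s/√n) = (5400 − 5600)/(790/√36) = -1.52
df = n − 1 = 35
p-value = P(T ≤ -1.52) ≈ 0.069
Since p ≈ 0.069 < α = 0.1, reject H0; the data support H1.

t = -1.52; reject H0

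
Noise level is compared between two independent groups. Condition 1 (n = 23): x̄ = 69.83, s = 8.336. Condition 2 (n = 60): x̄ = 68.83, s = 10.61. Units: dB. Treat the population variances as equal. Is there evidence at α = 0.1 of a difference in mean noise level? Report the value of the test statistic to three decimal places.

Let group 1 = condition 1, group 2 = condition 2. H0: μ_1 = μ_2; H1: μ_1 ≠ μ_2 (two-sample pooled-variance t-test, two-sided).
s_p² = [(23−1)·8.336² + (60−1)·10.61²]/(23+60−2) = 100.87
t = (69.83 − 68.83)/√[100.87·(1/23 + 1/60)] = 0.406
df = n₁ + n₂ − 2 = 81
Two-sided p-value ≈ 0.6858
Since p ≈ 0.6858 > α = 0.1, fail to reject H0; the data do not provide sufficient evidence against H0.

0.406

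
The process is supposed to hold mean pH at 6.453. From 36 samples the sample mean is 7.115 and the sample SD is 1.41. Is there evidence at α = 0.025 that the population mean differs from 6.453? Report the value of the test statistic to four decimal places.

2.8170

H0: μ = 6.453; H1: μ ≠ 6.453 (one-sample t-test, two-sided).
t = (x̄ − μ₀)/(s/√n) = (7.115 − 6.453)/(1.41/√36) = 2.8170
df = n − 1 = 35
Two-sided p-value ≈ 0.008
Since p ≈ 0.008 < α = 0.025, reject H0; the evidence is statistically significant.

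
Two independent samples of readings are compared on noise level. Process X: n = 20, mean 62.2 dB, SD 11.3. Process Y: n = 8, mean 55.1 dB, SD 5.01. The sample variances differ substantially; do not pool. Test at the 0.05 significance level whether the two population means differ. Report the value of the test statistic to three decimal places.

Let group 1 = process X, group 2 = process Y. H0: μ_1 = μ_2; H1: μ_1 ≠ μ_2 (Welch's two-sample t-test, two-sided).
t = (x̄_1 − x̄_2)/√(s_1²/n_1 + s_2²/n_2) = (62.2 − 55.1)/√(11.3²/20 + 5.01²/8) = 2.301
Welch–Satterthwaite df ≈ 25.53
Two-sided p-value ≈ 0.030
Since p ≈ 0.030 < α = 0.05, reject H0; the evidence is statistically significant.

2.301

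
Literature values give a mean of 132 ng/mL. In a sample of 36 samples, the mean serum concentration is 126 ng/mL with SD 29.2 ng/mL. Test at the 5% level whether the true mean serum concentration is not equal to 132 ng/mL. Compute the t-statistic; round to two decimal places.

-1.23

H0: μ = 132; H1: μ ≠ 132 (one-sample t-test, two-sided).
t = (x̄ − μ₀)/(s/√n) = (126 − 132)/(29.2/√36) = -1.23
df = n − 1 = 35
Two-sided p-value ≈ 0.226
Since p ≈ 0.226 > α = 0.05, fail to reject H0; the evidence is not statistically significant.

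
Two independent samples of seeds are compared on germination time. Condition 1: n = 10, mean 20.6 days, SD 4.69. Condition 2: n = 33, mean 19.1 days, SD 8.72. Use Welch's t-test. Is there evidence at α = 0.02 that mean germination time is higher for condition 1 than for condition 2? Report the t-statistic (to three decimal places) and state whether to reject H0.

Let group 1 = condition 1, group 2 = condition 2. H0: μ_1 = μ_2; H1: μ_1 > μ_2 (Welch's two-sample t-test, right-tailed).
t = (x̄_1 − x̄_2)/√(s_1²/n_1 + s_2²/n_2) = (20.6 − 19.1)/√(4.69²/10 + 8.72²/33) = 0.707
Welch–Satterthwaite df ≈ 28.83
p-value = P(T ≥ 0.707) ≈ 0.2427
Since p ≈ 0.2427 > α = 0.02, fail to reject H0; the evidence is not statistically significant.

t = 0.707; fail to reject H0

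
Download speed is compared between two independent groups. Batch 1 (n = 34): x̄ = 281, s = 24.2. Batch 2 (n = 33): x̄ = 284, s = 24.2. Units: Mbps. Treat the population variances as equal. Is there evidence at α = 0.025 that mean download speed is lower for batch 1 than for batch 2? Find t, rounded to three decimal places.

Let group 1 = batch 1, group 2 = batch 2. H0: μ_1 = μ_2; H1: μ_1 < μ_2 (two-sample pooled-variance t-test, left-tailed).
s_p² = [(34−1)·24.2² + (33−1)·24.2²]/(34+33−2) = 585.64
t = (281 − 284)/√[585.64·(1/34 + 1/33)] = -0.507
df = n₁ + n₂ − 2 = 65
p-value = P(T ≤ -0.507) ≈ 0.307
Since p ≈ 0.307 > α = 0.025, fail to reject H0; the data do not provide sufficient evidence against H0.

-0.507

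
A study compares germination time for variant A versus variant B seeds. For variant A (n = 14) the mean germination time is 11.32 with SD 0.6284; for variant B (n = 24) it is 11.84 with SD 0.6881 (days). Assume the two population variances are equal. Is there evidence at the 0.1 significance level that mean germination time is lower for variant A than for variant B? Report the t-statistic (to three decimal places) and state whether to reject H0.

t = -2.318; reject H0

Let group 1 = variant A, group 2 = variant B. H0: μ_1 = μ_2; H1: μ_1 < μ_2 (two-sample pooled-variance t-test, left-tailed).
s_p² = [(14−1)·0.6284² + (24−1)·0.6881²]/(14+24−2) = 0.4451
t = (11.32 − 11.84)/√[0.4451·(1/14 + 1/24)] = -2.318
df = n₁ + n₂ − 2 = 36
p-value = P(T ≤ -2.318) ≈ 0.013
Since p ≈ 0.013 < α = 0.1, reject H0; the data support H1.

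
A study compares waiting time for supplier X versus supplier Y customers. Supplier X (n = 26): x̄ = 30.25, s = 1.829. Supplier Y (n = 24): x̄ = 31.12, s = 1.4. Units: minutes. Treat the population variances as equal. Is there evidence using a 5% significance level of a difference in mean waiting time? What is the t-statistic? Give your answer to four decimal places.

-1.8769

Let group 1 = supplier X, group 2 = supplier Y. H0: μ_1 = μ_2; H1: μ_1 ≠ μ_2 (two-sample pooled-variance t-test, two-sided).
s_p² = [(26−1)·1.829² + (24−1)·1.4²]/(26+24−2) = 2.68148
t = (30.25 − 31.12)/√[2.68148·(1/26 + 1/24)] = -1.8769
df = n₁ + n₂ − 2 = 48
Two-sided p-value ≈ 0.067
Since p ≈ 0.067 > α = 0.05, fail to reject H0; the data do not provide sufficient evidence against H0.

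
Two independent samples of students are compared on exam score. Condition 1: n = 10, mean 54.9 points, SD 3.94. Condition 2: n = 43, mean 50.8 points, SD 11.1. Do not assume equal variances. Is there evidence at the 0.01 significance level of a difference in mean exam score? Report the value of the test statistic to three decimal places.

Let group 1 = condition 1, group 2 = condition 2. H0: μ_1 = μ_2; H1: μ_1 ≠ μ_2 (Welch's two-sample t-test, two-sided).
t = (x̄_1 − x̄_2)/√(s_1²/n_1 + s_2²/n_2) = (54.9 − 50.8)/√(3.94²/10 + 11.1²/43) = 1.951
Welch–Satterthwaite df ≈ 42.13
Two-sided p-value ≈ 0.0578
Since p ≈ 0.0578 > α = 0.01, fail to reject H0; the data do not provide sufficient evidence against H0.

1.951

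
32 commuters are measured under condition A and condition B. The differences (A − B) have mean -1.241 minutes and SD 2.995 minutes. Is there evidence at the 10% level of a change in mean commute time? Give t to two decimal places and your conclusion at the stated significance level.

t = -2.34; reject H0

H0: μ_d = 0; H1: μ_d ≠ 0 (paired t-test on the differences, two-sided).
t = d̄/(s_d/√n) = -1.241/(2.995/√32) = -2.34
df = n − 1 = 31
Two-sided p-value ≈ 0.0257
Since p ≈ 0.0257 < α = 0.1, reject H0; the evidence is statistically significant.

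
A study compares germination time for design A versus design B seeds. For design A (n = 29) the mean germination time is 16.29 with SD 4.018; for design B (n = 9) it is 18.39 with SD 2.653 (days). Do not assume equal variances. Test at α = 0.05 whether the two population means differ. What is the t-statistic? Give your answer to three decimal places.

-1.815

Let group 1 = design A, group 2 = design B. H0: μ_1 = μ_2; H1: μ_1 ≠ μ_2 (Welch's two-sample t-test, two-sided).
t = (x̄_1 − x̄_2)/√(s_1²/n_1 + s_2²/n_2) = (16.29 − 18.39)/√(4.018²/29 + 2.653²/9) = -1.815
Welch–Satterthwaite df ≈ 20.48
Two-sided p-value ≈ 0.084
Since p ≈ 0.084 > α = 0.05, fail to reject H0; the data do not provide sufficient evidence against H0.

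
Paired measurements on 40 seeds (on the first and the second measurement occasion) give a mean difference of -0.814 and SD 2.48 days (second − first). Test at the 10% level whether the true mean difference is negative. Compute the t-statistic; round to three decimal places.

-2.076

H0: μ_d = 0; H1: μ_d < 0 (paired t-test on the differences, left-tailed).
t = d̄/(s_d/√n) = -0.814/(2.48/√40) = -2.076
df = n − 1 = 39
p-value = P(T ≤ -2.076) ≈ 0.0223
Since p ≈ 0.0223 < α = 0.1, reject H0; the data support H1.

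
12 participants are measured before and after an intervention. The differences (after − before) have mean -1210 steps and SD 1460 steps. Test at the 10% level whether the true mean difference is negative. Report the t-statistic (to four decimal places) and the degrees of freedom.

t = -2.8709, df = 11

H0: μ_d = 0; H1: μ_d < 0 (paired t-test on the differences, left-tailed).
t = d̄/(s_d/√n) = -1210/(1460/√12) = -2.8709
df = n − 1 = 11
p-value = P(T ≤ -2.8709) ≈ 0.008
Since p ≈ 0.008 < α = 0.1, reject H0; the evidence is statistically significant.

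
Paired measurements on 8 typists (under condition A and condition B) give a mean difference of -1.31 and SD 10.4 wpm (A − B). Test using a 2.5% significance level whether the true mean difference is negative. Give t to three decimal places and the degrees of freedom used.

t = -0.356, df = 7

H0: μ_d = 0; H1: μ_d < 0 (paired t-test on the differences, left-tailed).
t = d̄/(s_d/√n) = -1.31/(10.4/√8) = -0.356
df = n − 1 = 7
p-value = P(T ≤ -0.356) ≈ 0.366
Since p ≈ 0.366 > α = 0.025, fail to reject H0; the evidence is not statistically significant.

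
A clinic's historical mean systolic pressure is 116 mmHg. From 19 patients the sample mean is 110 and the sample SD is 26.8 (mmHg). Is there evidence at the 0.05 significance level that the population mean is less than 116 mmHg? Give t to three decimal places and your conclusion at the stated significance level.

H0: μ = 116; H1: μ < 116 (one-sample t-test, left-tailed).
t = (x̄ − μ₀)/(s/√n) = (110 − 116)/(26.8/√19) = -0.976
df = n − 1 = 18
p-value = P(T ≤ -0.976) ≈ 0.1710
Since p ≈ 0.1710 > α = 0.05, fail to reject H0; the data do not provide sufficient evidence against H0.

t = -0.976; fail to reject H0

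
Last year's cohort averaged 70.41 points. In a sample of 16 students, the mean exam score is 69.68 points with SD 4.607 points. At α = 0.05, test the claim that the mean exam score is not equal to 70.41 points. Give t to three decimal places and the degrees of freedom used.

t = -0.634, df = 15

H0: μ = 70.41; H1: μ ≠ 70.41 (one-sample t-test, two-sided).
t = (x̄ − μ₀)/(s/√n) = (69.68 − 70.41)/(4.607/√16) = -0.634
df = n − 1 = 15
Two-sided p-value ≈ 0.536
Since p ≈ 0.536 > α = 0.05, fail to reject H0; the data do not provide sufficient evidence against H0.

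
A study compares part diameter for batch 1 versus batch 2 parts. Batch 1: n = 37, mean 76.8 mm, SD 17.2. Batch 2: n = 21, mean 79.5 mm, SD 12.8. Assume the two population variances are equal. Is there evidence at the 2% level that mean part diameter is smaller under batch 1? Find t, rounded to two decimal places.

Let group 1 = batch 1, group 2 = batch 2. H0: μ_1 = μ_2; H1: μ_1 < μ_2 (two-sample pooled-variance t-test, left-tailed).
s_p² = [(37−1)·17.2² + (21−1)·12.8²]/(37+21−2) = 248.697
t = (76.8 − 79.5)/√[248.697·(1/37 + 1/21)] = -0.63
df = n₁ + n₂ − 2 = 56
p-value = P(T ≤ -0.63) ≈ 0.2667
Since p ≈ 0.2667 > α = 0.02, fail to reject H0; the evidence is not statistically significant.

-0.63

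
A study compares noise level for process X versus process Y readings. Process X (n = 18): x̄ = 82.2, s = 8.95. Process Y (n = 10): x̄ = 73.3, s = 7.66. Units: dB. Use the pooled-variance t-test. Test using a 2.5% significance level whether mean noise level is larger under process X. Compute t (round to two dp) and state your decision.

Let group 1 = process X, group 2 = process Y. H0: μ_1 = μ_2; H1: μ_1 > μ_2 (two-sample pooled-variance t-test, right-tailed).
s_p² = [(18−1)·8.95² + (10−1)·7.66²]/(18+10−2) = 72.6855
t = (82.2 − 73.3)/√[72.6855·(1/18 + 1/10)] = 2.65
df = n₁ + n₂ − 2 = 26
p-value = P(T ≥ 2.65) ≈ 0.007
Since p ≈ 0.007 < α = 0.025, reject H0; the evidence is statistically significant.

t = 2.65; reject H0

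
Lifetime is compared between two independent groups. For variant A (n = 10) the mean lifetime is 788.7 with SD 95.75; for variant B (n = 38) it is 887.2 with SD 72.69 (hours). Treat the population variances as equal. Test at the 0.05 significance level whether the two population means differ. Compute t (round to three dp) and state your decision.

Let group 1 = variant A, group 2 = variant B. H0: μ_1 = μ_2; H1: μ_1 ≠ μ_2 (two-sample pooled-variance t-test, two-sided).
s_p² = [(10−1)·95.75² + (38−1)·72.69²]/(10+38−2) = 6043.79
t = (788.7 − 887.2)/√[6043.79·(1/10 + 1/38)] = -3.565
df = n₁ + n₂ − 2 = 46
Two-sided p-value ≈ 0.0009
Since p ≈ 0.0009 < α = 0.05, reject H0; the evidence is statistically significant.

t = -3.565; reject H0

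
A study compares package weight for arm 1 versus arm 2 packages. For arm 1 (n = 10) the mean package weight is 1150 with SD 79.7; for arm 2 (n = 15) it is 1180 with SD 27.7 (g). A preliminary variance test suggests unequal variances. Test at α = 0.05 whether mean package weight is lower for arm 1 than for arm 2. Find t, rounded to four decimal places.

Let group 1 = arm 1, group 2 = arm 2. H0: μ_1 = μ_2; H1: μ_1 < μ_2 (Welch's two-sample t-test, left-tailed).
t = (x̄_1 − x̄_2)/√(s_1²/n_1 + s_2²/n_2) = (1150 − 1180)/√(79.7²/10 + 27.7²/15) = -1.1451
Welch–Satterthwaite df ≈ 10.46
p-value = P(T ≤ -1.1451) ≈ 0.1388
Since p ≈ 0.1388 > α = 0.05, fail to reject H0; the data do not provide sufficient evidence against H0.

-1.1451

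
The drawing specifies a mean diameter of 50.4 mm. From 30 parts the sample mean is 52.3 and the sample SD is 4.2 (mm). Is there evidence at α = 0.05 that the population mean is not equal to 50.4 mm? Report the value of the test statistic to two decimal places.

2.48

H0: μ = 50.4; H1: μ ≠ 50.4 (one-sample t-test, two-sided).
t = (x̄ − μ₀)/(s/√n) = (52.3 − 50.4)/(4.2/√30) = 2.48
df = n − 1 = 29
Two-sided p-value ≈ 0.019
Since p ≈ 0.019 < α = 0.05, reject H0; the evidence is statistically significant.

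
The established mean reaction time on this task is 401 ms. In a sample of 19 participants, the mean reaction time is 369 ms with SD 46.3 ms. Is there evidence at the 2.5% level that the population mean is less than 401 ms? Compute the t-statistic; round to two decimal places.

H0: μ = 401; H1: μ < 401 (one-sample t-test, left-tailed).
t = (x̄ − μ₀)/(s/√n) = (369 − 401)/(46.3/√19) = -3.01
df = n − 1 = 18
p-value = P(T ≤ -3.01) ≈ 0.0037
Since p ≈ 0.0037 < α = 0.025, reject H0; the data support H1.

-3.01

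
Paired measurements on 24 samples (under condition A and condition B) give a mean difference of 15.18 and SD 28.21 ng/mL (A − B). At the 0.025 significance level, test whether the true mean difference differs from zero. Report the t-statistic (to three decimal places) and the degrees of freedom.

H0: μ_d = 0; H1: μ_d ≠ 0 (paired t-test on the differences, two-sided).
t = d̄/(s_d/√n) = 15.18/(28.21/√24) = 2.636
df = n − 1 = 23
Two-sided p-value ≈ 0.015
Since p ≈ 0.015 < α = 0.025, reject H0; the data support H1.

t = 2.636, df = 23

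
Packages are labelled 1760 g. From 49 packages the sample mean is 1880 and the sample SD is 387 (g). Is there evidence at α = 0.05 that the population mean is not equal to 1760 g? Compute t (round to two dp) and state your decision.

H0: μ = 1760; H1: μ ≠ 1760 (one-sample t-test, two-sided).
t = (x̄ − μ₀)/(s/√n) = (1880 − 1760)/(387/√49) = 2.17
df = n − 1 = 48
Two-sided p-value ≈ 0.035
Since p ≈ 0.035 < α = 0.05, reject H0; the evidence is statistically significant.

t = 2.17; reject H0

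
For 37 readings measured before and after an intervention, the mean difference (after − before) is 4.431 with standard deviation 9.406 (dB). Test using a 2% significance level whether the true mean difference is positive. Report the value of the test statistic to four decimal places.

H0: μ_d = 0; H1: μ_d > 0 (paired t-test on the differences, right-tailed).
t = d̄/(s_d/√n) = 4.431/(9.406/√37) = 2.8655
df = n − 1 = 36
p-value = P(T ≥ 2.8655) ≈ 0.003
Since p ≈ 0.003 < α = 0.02, reject H0; the evidence is statistically significant.

2.8655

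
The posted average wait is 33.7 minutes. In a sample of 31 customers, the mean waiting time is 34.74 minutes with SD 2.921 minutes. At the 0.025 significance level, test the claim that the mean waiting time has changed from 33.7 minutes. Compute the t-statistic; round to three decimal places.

H0: μ = 33.7; H1: μ ≠ 33.7 (one-sample t-test, two-sided).
t = (x̄ − μ₀)/(s/√n) = (34.74 − 33.7)/(2.921/√31) = 1.982
df = n − 1 = 30
Two-sided p-value ≈ 0.057
Since p ≈ 0.057 > α = 0.025, fail to reject H0; the evidence is not statistically significant.

1.982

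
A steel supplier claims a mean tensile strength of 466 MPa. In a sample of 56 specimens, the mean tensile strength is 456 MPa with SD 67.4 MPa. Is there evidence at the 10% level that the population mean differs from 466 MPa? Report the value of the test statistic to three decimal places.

H0: μ = 466; H1: μ ≠ 466 (one-sample t-test, two-sided).
t = (x̄ − μ₀)/(s/√n) = (456 − 466)/(67.4/√56) = -1.110
df = n − 1 = 55
Two-sided p-value ≈ 0.272
Since p ≈ 0.272 > α = 0.1, fail to reject H0; the evidence is not statistically significant.

-1.110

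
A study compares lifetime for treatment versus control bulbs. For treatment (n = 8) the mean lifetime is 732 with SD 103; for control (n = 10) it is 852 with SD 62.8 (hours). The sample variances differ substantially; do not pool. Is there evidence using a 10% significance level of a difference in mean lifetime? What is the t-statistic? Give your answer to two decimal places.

Let group 1 = treatment, group 2 = control. H0: μ_1 = μ_2; H1: μ_1 ≠ μ_2 (Welch's two-sample t-test, two-sided).
t = (x̄_1 − x̄_2)/√(s_1²/n_1 + s_2²/n_2) = (732 − 852)/√(103²/8 + 62.8²/10) = -2.89
Welch–Satterthwaite df ≈ 11.02
Two-sided p-value ≈ 0.015
Since p ≈ 0.015 < α = 0.1, reject H0; the evidence is statistically significant.

-2.89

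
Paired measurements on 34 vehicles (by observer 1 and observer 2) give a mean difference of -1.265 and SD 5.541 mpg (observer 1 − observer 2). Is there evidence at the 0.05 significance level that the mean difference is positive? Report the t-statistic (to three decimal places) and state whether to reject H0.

H0: μ_d = 0; H1: μ_d > 0 (paired t-test on the differences, right-tailed).
t = d̄/(s_d/√n) = -1.265/(5.541/√34) = -1.331
df = n − 1 = 33
p-value = P(T ≥ -1.331) ≈ 0.904
Since p ≈ 0.904 > α = 0.05, fail to reject H0; the data do not provide sufficient evidence against H0.

t = -1.331; fail to reject H0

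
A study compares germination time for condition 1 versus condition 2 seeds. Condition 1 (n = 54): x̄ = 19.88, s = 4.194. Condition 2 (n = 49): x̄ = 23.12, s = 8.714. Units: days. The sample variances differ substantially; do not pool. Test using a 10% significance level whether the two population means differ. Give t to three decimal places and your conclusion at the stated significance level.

t = -2.366; reject H0

Let group 1 = condition 1, group 2 = condition 2. H0: μ_1 = μ_2; H1: μ_1 ≠ μ_2 (Welch's two-sample t-test, two-sided).
t = (x̄_1 − x̄_2)/√(s_1²/n_1 + s_2²/n_2) = (19.88 − 23.12)/√(4.194²/54 + 8.714²/49) = -2.366
Welch–Satterthwaite df ≈ 67.59
Two-sided p-value ≈ 0.021
Since p ≈ 0.021 < α = 0.1, reject H0; the evidence is statistically significant.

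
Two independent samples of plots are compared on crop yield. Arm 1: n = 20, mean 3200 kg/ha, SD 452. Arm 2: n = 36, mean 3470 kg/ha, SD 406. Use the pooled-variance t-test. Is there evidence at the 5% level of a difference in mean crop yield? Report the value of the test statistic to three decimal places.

-2.290

Let group 1 = arm 1, group 2 = arm 2. H0: μ_1 = μ_2; H1: μ_1 ≠ μ_2 (two-sample pooled-variance t-test, two-sided).
s_p² = [(20−1)·452² + (36−1)·406²]/(20+36−2) = 178723
t = (3200 − 3470)/√[178723·(1/20 + 1/36)] = -2.290
df = n₁ + n₂ − 2 = 54
Two-sided p-value ≈ 0.0260
Since p ≈ 0.0260 < α = 0.05, reject H0; the data support H1.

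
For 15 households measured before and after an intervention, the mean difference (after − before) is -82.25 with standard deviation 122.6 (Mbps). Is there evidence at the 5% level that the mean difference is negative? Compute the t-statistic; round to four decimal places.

H0: μ_d = 0; H1: μ_d < 0 (paired t-test on the differences, left-tailed).
t = d̄/(s_d/√n) = -82.25/(122.6/√15) = -2.5983
df = n − 1 = 14
p-value = P(T ≤ -2.5983) ≈ 0.0105
Since p ≈ 0.0105 < α = 0.05, reject H0; the evidence is statistically significant.

-2.5983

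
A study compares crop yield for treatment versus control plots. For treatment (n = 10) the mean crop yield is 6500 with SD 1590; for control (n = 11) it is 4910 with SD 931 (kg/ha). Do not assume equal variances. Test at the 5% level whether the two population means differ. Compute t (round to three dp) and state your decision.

t = 2.761; reject H0

Let group 1 = treatment, group 2 = control. H0: μ_1 = μ_2; H1: μ_1 ≠ μ_2 (Welch's two-sample t-test, two-sided).
t = (x̄_1 − x̄_2)/√(s_1²/n_1 + s_2²/n_2) = (6500 − 4910)/√(1590²/10 + 931²/11) = 2.761
Welch–Satterthwaite df ≈ 14.24
Two-sided p-value ≈ 0.0151
Since p ≈ 0.0151 < α = 0.05, reject H0; the data support H1.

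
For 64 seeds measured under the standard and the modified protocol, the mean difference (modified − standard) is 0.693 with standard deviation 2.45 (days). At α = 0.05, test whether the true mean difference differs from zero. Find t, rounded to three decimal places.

2.263

H0: μ_d = 0; H1: μ_d ≠ 0 (paired t-test on the differences, two-sided).
t = d̄/(s_d/√n) = 0.693/(2.45/√64) = 2.263
df = n − 1 = 63
Two-sided p-value ≈ 0.0271
Since p ≈ 0.0271 < α = 0.05, reject H0; the evidence is statistically significant.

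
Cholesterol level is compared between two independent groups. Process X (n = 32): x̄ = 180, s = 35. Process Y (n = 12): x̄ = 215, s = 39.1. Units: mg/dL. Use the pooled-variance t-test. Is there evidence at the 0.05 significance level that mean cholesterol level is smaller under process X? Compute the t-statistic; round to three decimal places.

-2.863

Let group 1 = process X, group 2 = process Y. H0: μ_1 = μ_2; H1: μ_1 < μ_2 (two-sample pooled-variance t-test, left-tailed).
s_p² = [(32−1)·35² + (12−1)·39.1²]/(32+12−2) = 1304.57
t = (180 − 215)/√[1304.57·(1/32 + 1/12)] = -2.863
df = n₁ + n₂ − 2 = 42
p-value = P(T ≤ -2.863) ≈ 0.0033
Since p ≈ 0.0033 < α = 0.05, reject H0; the data support H1.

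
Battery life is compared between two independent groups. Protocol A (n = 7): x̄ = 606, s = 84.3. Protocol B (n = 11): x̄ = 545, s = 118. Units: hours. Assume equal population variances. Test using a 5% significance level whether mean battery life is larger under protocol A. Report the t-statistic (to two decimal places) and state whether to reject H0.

t = 1.18; fail to reject H0

Let group 1 = protocol A, group 2 = protocol B. H0: μ_1 = μ_2; H1: μ_1 > μ_2 (two-sample pooled-variance t-test, right-tailed).
s_p² = [(7−1)·84.3² + (11−1)·118²]/(7+11−2) = 11367.4
t = (606 − 545)/√[11367.4·(1/7 + 1/11)] = 1.18
df = n₁ + n₂ − 2 = 16
p-value = P(T ≥ 1.18) ≈ 0.127
Since p ≈ 0.127 > α = 0.05, fail to reject H0; the data do not provide sufficient evidence against H0.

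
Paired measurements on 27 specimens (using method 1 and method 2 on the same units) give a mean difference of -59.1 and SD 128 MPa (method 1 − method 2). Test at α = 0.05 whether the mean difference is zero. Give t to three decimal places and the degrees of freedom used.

t = -2.399, df = 26

H0: μ_d = 0; H1: μ_d ≠ 0 (paired t-test on the differences, two-sided).
t = d̄/(s_d/√n) = -59.1/(128/√27) = -2.399
df = n − 1 = 26
Two-sided p-value ≈ 0.024
Since p ≈ 0.024 < α = 0.05, reject H0; the data support H1.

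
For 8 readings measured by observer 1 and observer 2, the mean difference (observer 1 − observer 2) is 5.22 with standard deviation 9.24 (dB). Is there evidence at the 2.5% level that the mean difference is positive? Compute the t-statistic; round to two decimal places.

1.60

H0: μ_d = 0; H1: μ_d > 0 (paired t-test on the differences, right-tailed).
t = d̄/(s_d/√n) = 5.22/(9.24/√8) = 1.60
df = n − 1 = 7
p-value = P(T ≥ 1.60) ≈ 0.0771
Since p ≈ 0.0771 > α = 0.025, fail to reject H0; the data do not provide sufficient evidence against H0.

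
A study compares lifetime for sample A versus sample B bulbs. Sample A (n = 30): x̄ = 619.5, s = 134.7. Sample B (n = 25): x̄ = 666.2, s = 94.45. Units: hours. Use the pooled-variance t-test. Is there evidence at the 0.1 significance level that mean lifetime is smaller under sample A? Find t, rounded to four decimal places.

Let group 1 = sample A, group 2 = sample B. H0: μ_1 = μ_2; H1: μ_1 < μ_2 (two-sample pooled-variance t-test, left-tailed).
s_p² = [(30−1)·134.7² + (25−1)·94.45²]/(30+25−2) = 13967.5
t = (619.5 − 666.2)/√[13967.5·(1/30 + 1/25)] = -1.4592
df = n₁ + n₂ − 2 = 53
p-value = P(T ≤ -1.4592) ≈ 0.0752
Since p ≈ 0.0752 < α = 0.1, reject H0; the data support H1.

-1.4592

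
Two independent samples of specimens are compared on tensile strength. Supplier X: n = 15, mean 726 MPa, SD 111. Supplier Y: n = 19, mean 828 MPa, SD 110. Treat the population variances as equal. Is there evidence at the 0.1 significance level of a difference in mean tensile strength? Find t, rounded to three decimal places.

-2.674

Let group 1 = supplier X, group 2 = supplier Y. H0: μ_1 = μ_2; H1: μ_1 ≠ μ_2 (two-sample pooled-variance t-test, two-sided).
s_p² = [(15−1)·111² + (19−1)·110²]/(15+19−2) = 12196.7
t = (726 − 828)/√[12196.7·(1/15 + 1/19)] = -2.674
df = n₁ + n₂ − 2 = 32
Two-sided p-value ≈ 0.0117
Since p ≈ 0.0117 < α = 0.1, reject H0; the data support H1.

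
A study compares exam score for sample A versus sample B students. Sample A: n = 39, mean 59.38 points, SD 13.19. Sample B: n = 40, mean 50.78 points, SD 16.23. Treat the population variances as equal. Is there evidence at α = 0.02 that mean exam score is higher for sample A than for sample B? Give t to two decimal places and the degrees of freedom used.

Let group 1 = sample A, group 2 = sample B. H0: μ_1 = μ_2; H1: μ_1 > μ_2 (two-sample pooled-variance t-test, right-tailed).
s_p² = [(39−1)·13.19² + (40−1)·16.23²]/(39+40−2) = 219.275
t = (59.38 − 50.78)/√[219.275·(1/39 + 1/40)] = 2.58
df = n₁ + n₂ − 2 = 77
p-value = P(T ≥ 2.58) ≈ 0.006
Since p ≈ 0.006 < α = 0.02, reject H0; the evidence is statistically significant.

t = 2.58, df = 77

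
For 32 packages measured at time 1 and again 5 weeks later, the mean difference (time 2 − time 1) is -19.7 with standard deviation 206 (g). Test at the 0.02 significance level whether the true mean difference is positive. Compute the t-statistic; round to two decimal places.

-0.54

H0: μ_d = 0; H1: μ_d > 0 (paired t-test on the differences, right-tailed).
t = d̄/(s_d/√n) = -19.7/(206/√32) = -0.54
df = n − 1 = 31
p-value = P(T ≥ -0.54) ≈ 0.7038
Since p ≈ 0.7038 > α = 0.02, fail to reject H0; the evidence is not statistically significant.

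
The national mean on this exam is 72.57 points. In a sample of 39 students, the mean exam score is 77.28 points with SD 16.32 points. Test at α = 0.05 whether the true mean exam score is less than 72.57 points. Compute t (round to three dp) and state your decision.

H0: μ = 72.57; H1: μ < 72.57 (one-sample t-test, left-tailed).
t = (x̄ − μ₀)/(s/√n) = (77.28 − 72.57)/(16.32/√39) = 1.802
df = n − 1 = 38
p-value = P(T ≤ 1.802) ≈ 0.960
Since p ≈ 0.960 > α = 0.05, fail to reject H0; the data do not provide sufficient evidence against H0.

t = 1.802; fail to reject H0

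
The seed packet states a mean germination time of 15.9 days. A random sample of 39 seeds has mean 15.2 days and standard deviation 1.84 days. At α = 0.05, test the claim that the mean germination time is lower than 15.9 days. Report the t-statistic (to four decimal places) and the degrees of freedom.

t = -2.3758, df = 38

H0: μ = 15.9; H1: μ < 15.9 (one-sample t-test, left-tailed).
t = (x̄ − μ₀)/(s/√n) = (15.2 − 15.9)/(1.84/√39) = -2.3758
df = n − 1 = 38
p-value = P(T ≤ -2.3758) ≈ 0.011
Since p ≈ 0.011 < α = 0.05, reject H0; the data support H1.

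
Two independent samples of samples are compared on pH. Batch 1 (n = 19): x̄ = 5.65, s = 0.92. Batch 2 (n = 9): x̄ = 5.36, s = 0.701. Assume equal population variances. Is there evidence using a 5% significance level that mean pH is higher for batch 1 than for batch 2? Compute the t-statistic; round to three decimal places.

0.835

Let group 1 = batch 1, group 2 = batch 2. H0: μ_1 = μ_2; H1: μ_1 > μ_2 (two-sample pooled-variance t-test, right-tailed).
s_p² = [(19−1)·0.92² + (9−1)·0.701²]/(19+9−2) = 0.73717
t = (5.65 − 5.36)/√[0.73717·(1/19 + 1/9)] = 0.835
df = n₁ + n₂ − 2 = 26
p-value = P(T ≥ 0.835) ≈ 0.206
Since p ≈ 0.206 > α = 0.05, fail to reject H0; the data do not provide sufficient evidence against H0.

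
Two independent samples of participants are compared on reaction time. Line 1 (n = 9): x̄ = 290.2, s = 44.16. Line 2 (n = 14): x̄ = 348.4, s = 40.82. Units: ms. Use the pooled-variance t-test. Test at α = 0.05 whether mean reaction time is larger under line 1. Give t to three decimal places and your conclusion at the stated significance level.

t = -3.234; fail to reject H0

Let group 1 = line 1, group 2 = line 2. H0: μ_1 = μ_2; H1: μ_1 > μ_2 (two-sample pooled-variance t-test, right-tailed).
s_p² = [(9−1)·44.16² + (14−1)·40.82²]/(9+14−2) = 1774.4
t = (290.2 − 348.4)/√[1774.4·(1/9 + 1/14)] = -3.234
df = n₁ + n₂ − 2 = 21
p-value = P(T ≥ -3.234) ≈ 0.998
Since p ≈ 0.998 > α = 0.05, fail to reject H0; the evidence is not statistically significant.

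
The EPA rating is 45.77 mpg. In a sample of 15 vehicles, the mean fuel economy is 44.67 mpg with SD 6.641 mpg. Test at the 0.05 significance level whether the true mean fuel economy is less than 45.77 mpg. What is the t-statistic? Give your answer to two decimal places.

-0.64

H0: μ = 45.77; H1: μ < 45.77 (one-sample t-test, left-tailed).
t = (x̄ − μ₀)/(s/√n) = (44.67 − 45.77)/(6.641/√15) = -0.64
df = n − 1 = 14
p-value = P(T ≤ -0.64) ≈ 0.266
Since p ≈ 0.266 > α = 0.05, fail to reject H0; the data do not provide sufficient evidence against H0.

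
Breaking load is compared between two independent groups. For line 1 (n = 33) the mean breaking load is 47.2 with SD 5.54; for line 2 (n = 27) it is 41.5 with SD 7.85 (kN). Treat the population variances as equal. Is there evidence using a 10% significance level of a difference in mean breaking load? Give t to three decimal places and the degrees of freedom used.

t = 3.291, df = 58

Let group 1 = line 1, group 2 = line 2. H0: μ_1 = μ_2; H1: μ_1 ≠ μ_2 (two-sample pooled-variance t-test, two-sided).
s_p² = [(33−1)·5.54² + (27−1)·7.85²]/(33+27−2) = 44.5572
t = (47.2 − 41.5)/√[44.5572·(1/33 + 1/27)] = 3.291
df = n₁ + n₂ − 2 = 58
Two-sided p-value ≈ 0.002
Since p ≈ 0.002 < α = 0.1, reject H0; the evidence is statistically significant.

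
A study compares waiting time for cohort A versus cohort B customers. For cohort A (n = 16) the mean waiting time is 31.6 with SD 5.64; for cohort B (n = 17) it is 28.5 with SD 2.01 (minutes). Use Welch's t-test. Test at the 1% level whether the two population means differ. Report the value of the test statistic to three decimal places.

2.078

Let group 1 = cohort A, group 2 = cohort B. H0: μ_1 = μ_2; H1: μ_1 ≠ μ_2 (Welch's two-sample t-test, two-sided).
t = (x̄_1 − x̄_2)/√(s_1²/n_1 + s_2²/n_2) = (31.6 − 28.5)/√(5.64²/16 + 2.01²/17) = 2.078
Welch–Satterthwaite df ≈ 18.55
Two-sided p-value ≈ 0.0519
Since p ≈ 0.0519 > α = 0.01, fail to reject H0; the evidence is not statistically significant.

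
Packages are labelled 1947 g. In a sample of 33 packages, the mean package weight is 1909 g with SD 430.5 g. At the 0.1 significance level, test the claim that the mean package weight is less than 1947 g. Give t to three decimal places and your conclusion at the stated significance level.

H0: μ = 1947; H1: μ < 1947 (one-sample t-test, left-tailed).
t = (x̄ − μ₀)/(s/√n) = (1909 − 1947)/(430.5/√33) = -0.507
df = n − 1 = 32
p-value = P(T ≤ -0.507) ≈ 0.308
Since p ≈ 0.308 > α = 0.1, fail to reject H0; the evidence is not statistically significant.

t = -0.507; fail to reject H0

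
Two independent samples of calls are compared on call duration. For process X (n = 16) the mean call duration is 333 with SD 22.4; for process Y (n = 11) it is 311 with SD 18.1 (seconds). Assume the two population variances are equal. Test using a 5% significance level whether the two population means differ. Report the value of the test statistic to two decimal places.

2.70

Let group 1 = process X, group 2 = process Y. H0: μ_1 = μ_2; H1: μ_1 ≠ μ_2 (two-sample pooled-variance t-test, two-sided).
s_p² = [(16−1)·22.4² + (11−1)·18.1²]/(16+11−2) = 432.1
t = (333 − 311)/√[432.1·(1/16 + 1/11)] = 2.70
df = n₁ + n₂ − 2 = 25
Two-sided p-value ≈ 0.0122
Since p ≈ 0.0122 < α = 0.05, reject H0; the data support H1.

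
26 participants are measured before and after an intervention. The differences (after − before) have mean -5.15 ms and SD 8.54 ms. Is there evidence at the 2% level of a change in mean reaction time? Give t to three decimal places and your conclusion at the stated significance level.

H0: μ_d = 0; H1: μ_d ≠ 0 (paired t-test on the differences, two-sided).
t = d̄/(s_d/√n) = -5.15/(8.54/√26) = -3.075
df = n − 1 = 25
Two-sided p-value ≈ 0.0050
Since p ≈ 0.0050 < α = 0.02, reject H0; the data support H1.

t = -3.075; reject H0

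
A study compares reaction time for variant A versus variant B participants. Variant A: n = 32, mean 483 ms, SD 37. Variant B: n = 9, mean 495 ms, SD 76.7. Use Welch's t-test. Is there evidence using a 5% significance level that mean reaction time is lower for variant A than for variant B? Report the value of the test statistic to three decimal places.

Let group 1 = variant A, group 2 = variant B. H0: μ_1 = μ_2; H1: μ_1 < μ_2 (Welch's two-sample t-test, left-tailed).
t = (x̄_1 − x̄_2)/√(s_1²/n_1 + s_2²/n_2) = (483 − 495)/√(37²/32 + 76.7²/9) = -0.455
Welch–Satterthwaite df ≈ 9.07
p-value = P(T ≤ -0.455) ≈ 0.330
Since p ≈ 0.330 > α = 0.05, fail to reject H0; the evidence is not statistically significant.

-0.455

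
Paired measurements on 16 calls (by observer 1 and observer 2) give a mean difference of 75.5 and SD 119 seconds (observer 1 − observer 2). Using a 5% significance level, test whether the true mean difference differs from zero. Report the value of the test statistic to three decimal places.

H0: μ_d = 0; H1: μ_d ≠ 0 (paired t-test on the differences, two-sided).
t = d̄/(s_d/√n) = 75.5/(119/√16) = 2.538
df = n − 1 = 15
Two-sided p-value ≈ 0.023
Since p ≈ 0.023 < α = 0.05, reject H0; the evidence is statistically significant.

2.538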